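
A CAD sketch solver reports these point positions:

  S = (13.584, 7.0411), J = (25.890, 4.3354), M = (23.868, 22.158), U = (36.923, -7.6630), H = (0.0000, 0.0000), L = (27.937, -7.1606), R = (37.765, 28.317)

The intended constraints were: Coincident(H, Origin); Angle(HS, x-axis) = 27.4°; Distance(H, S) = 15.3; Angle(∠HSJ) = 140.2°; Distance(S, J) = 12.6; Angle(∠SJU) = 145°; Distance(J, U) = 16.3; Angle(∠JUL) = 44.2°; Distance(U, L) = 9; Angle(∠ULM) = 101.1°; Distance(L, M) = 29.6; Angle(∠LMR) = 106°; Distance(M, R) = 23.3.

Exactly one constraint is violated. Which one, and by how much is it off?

Distance(M, R) = 23.3 — off by 8.10.

H = (0.00, 0.00) ✓; HS at 27.40° ✓; |HS| = 15.30 ✓; ∠HSJ = 140.2° ✓; |SJ| = 12.60 ✓; ∠SJU = 145.0° ✓; |JU| = 16.30 ✓; ∠JUL = 44.20° ✓; |UL| = 9.000 ✓; ∠ULM = 101.1° ✓; |LM| = 29.60 ✓; ∠LMR = 106.0° ✓; |MR| = 15.20 ✗.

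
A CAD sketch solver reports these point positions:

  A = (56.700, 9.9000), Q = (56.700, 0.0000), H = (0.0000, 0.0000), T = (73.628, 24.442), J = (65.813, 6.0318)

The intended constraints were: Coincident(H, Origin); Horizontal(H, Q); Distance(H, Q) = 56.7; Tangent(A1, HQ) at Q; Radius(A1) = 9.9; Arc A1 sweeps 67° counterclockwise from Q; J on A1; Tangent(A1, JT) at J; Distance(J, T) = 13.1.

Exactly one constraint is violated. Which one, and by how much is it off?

Distance(J, T) = 13.1 — off by 6.90.

H = (0.00, 0.00) ✓; H.y = 0.00, Q.y = 0.00 ✓; |HQ| = 56.70 ✓; ∠(AQ, QH) = 90.00° ✓; |AQ| = 9.900 ✓; bearing(A→J) − bearing(A→Q) = 67.00° ✓; |AJ| = 9.900 ✓; ∠(AJ, JT) = 90.00° ✓; |JT| = 20.00 ✗.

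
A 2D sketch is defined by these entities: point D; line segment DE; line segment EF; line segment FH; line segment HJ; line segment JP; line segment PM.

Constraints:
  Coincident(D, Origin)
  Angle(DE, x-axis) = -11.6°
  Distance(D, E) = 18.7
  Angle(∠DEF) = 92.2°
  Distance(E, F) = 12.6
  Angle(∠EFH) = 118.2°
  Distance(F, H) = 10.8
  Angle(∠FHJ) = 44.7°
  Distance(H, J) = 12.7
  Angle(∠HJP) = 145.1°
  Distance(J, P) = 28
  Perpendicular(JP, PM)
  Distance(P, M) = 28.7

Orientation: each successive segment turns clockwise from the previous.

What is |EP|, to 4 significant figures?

20.03

∠FHJ = 44.7° gives HJ at 63.50° from the x-axis; with |HJ| = 12.7, J = (11.70, -8.306). ∠HJP = 145.1° gives JP at 28.60° from the x-axis; with |JP| = 28.0, P = (36.29, 5.098). Then |EP| = |P − E| = 20.03.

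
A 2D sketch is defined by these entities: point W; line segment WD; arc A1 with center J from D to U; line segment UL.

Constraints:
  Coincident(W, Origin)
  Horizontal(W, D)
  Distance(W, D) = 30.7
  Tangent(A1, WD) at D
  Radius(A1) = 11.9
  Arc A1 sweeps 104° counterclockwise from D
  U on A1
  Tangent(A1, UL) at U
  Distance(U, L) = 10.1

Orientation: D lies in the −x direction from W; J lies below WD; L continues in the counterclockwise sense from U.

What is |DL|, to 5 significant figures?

26.210

W is at the origin; W and D share the same y with |WD| = 30.7 and D on the −x side, so D = (-30.700, 0.0000). Tangency of A1 to WD means the radius JD is perpendicular to WD, so J = D + (0, -11.9) = (-30.700, -11.900). On A1, D sits at bearing 90° from J; a 104° counterclockwise sweep puts U at bearing 194°, so U = J + 11.9·(cos 194°, sin 194°) = (-42.247, -14.779). Tangency of A1 to UL means the radius JU is perpendicular to UL, so UL runs along (−sin 194°, cos 194°); with |UL| = 10.1, L = (-39.803, -24.579). Then |DL| = |L − D| = 26.210.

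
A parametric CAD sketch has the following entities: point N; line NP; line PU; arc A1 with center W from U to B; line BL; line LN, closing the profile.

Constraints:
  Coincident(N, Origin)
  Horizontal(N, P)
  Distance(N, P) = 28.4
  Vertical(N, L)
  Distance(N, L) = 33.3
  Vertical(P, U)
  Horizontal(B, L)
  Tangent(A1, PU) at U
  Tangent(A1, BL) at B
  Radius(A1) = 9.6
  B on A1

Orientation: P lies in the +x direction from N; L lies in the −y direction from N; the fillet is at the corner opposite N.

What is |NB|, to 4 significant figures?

38.24

The virtual corner opposite N is at (28.40, -33.30). Since A1 is tangent to PU there, WU ⟂ PU and since A1 is tangent to BL there, WB ⟂ BL, with radius 9.6, so the center W sits 9.6 in from both sides at W = (18.80, -23.70). That places the tangent points at U = (28.40, -23.70) on PU and B = (18.80, -33.30) on BL. Then |NB| = |B − N| = 38.24.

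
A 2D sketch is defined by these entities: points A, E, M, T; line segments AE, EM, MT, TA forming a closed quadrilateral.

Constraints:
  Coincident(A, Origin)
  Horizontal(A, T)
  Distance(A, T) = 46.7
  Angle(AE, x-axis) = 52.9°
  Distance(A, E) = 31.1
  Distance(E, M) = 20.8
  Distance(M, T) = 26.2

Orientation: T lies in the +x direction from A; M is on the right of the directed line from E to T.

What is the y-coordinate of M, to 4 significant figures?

4.108

A is at the origin; A and T share the same y with |AT| = 46.7 and T in +x, so T = (46.7, 0). AE runs at 52.9° with |AE| = 31.1, so E = (18.76, 24.80). M is determined by |EM| = 20.8 and |MT| = 26.2 together: it lies at the intersection of circle(E, 20.8) and circle(T, 26.2). With |ET| = 37.36, the foot of the radical line on ET is 15.28 from E and the perpendicular offset is √(20.8² − 15.28²) = 14.11. Taking the right-of-ET solution: M = (20.82, 4.108).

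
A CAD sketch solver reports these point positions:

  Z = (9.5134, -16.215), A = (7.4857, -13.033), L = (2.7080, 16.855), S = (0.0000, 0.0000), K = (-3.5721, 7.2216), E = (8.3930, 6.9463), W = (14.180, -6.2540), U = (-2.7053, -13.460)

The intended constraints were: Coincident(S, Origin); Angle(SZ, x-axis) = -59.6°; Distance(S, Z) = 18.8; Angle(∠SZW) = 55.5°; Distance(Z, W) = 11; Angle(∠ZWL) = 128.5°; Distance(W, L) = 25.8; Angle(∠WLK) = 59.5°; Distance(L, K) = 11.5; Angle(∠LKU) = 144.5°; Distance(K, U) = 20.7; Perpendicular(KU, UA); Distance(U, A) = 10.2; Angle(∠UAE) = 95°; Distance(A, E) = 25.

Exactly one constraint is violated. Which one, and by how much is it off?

Distance(A, E) = 25 — off by 5.00.

S = (0.00, 0.00) ✓; SZ at -59.60° ✓; |SZ| = 18.80 ✓; ∠SZW = 55.50° ✓; |ZW| = 11.00 ✓; ∠ZWL = 128.5° ✓; |WL| = 25.80 ✓; ∠WLK = 59.50° ✓; |LK| = 11.50 ✓; ∠LKU = 144.5° ✓; |KU| = 20.70 ✓; ∠(KU, UA) = 90.00° ✓; |UA| = 10.20 ✓; ∠UAE = 95.00° ✓; |AE| = 20.00 ✗.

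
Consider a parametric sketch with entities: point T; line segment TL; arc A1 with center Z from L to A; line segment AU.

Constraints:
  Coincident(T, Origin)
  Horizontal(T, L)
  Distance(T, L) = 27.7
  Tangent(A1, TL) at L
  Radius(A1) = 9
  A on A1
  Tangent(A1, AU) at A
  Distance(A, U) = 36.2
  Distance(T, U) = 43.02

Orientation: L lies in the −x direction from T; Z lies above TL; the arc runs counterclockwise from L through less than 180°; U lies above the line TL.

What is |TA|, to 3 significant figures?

20.2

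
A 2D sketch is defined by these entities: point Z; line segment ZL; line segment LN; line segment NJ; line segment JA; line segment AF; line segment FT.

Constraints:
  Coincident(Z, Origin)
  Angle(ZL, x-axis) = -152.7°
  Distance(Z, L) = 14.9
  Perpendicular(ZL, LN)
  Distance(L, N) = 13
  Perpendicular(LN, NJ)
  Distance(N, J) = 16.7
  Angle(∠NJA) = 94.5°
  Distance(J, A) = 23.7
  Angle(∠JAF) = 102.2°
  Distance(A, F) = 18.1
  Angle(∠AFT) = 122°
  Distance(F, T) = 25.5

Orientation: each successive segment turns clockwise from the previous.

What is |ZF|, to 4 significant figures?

20.92

Z is at the origin; ZL runs at -152.7° with length 14.9, so L = (-13.24, -6.834). ZL ⟂ LN, so LN runs at 117.3°; with |LN| = 13.0, N = (-19.20, 4.718). LN ⟂ NJ, so NJ runs at 27.30°; with |NJ| = 16.7, J = (-4.363, 12.38). ∠NJA = 94.5° gives JA at -58.20° from the x-axis; with |JA| = 23.7, A = (8.126, -7.765). ∠JAF = 102.2° gives AF at -136.0° from the x-axis; with |AF| = 18.1, F = (-4.894, -20.34). Then |ZF| = |F − Z| = 20.92.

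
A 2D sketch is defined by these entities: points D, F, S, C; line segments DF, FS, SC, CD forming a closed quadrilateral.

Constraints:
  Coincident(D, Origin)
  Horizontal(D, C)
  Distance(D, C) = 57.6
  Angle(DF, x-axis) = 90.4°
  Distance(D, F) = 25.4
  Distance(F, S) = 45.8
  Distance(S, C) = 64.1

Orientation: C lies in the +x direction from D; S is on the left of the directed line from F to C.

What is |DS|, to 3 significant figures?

66.4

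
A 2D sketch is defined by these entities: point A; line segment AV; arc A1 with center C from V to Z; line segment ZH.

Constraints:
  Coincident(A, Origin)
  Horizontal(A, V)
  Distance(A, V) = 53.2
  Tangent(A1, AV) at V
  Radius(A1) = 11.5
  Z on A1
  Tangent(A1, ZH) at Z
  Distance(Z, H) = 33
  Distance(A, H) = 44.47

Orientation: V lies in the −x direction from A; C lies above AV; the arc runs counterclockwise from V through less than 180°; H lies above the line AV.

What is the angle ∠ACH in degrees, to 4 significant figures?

54.55°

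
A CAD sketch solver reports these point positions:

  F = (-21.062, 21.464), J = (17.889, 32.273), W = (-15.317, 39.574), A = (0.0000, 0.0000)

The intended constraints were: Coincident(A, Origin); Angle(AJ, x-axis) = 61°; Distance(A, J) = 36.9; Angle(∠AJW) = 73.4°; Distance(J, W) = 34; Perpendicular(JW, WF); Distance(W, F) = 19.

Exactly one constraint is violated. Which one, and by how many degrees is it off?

Perpendicular(JW, WF) — off by 5.20°.

A = (0.00, 0.00) ✓; AJ at 61.00° ✓; |AJ| = 36.90 ✓; ∠AJW = 73.40° ✓; |JW| = 34.00 ✓; ∠(JW, WF) = 84.80° ✗; |WF| = 19.00 ✓.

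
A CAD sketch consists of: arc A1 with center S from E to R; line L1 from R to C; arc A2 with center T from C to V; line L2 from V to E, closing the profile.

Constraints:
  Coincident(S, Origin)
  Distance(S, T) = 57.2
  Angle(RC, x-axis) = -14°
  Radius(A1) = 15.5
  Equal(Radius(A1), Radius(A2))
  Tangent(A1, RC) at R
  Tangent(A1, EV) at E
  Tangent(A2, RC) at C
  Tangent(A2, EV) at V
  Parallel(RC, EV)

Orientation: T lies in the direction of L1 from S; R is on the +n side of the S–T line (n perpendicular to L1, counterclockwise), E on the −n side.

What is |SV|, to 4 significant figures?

59.26

The slot axis is L1's direction at -14.0°, so u = (cos -14.0°, sin -14.0°) = (0.9703, -0.2419) and n = (−sin -14.0°, cos -14.0°) = (0.2419, 0.9703). S is at the origin and T lies 57.2 along u from S, so T = 57.2·u = (55.50, -13.84). Tangency of A1 to both parallel lines with radius 15.5 puts R and E at S ± 15.5·n: R = (3.750, 15.04), E = (-3.750, -15.04). Equal radii place C and V the same way about T: C = T + 15.5·n = (59.25, 1.202), V = T − 15.5·n = (51.75, -28.88). Then |SV| = |V − S| = 59.26.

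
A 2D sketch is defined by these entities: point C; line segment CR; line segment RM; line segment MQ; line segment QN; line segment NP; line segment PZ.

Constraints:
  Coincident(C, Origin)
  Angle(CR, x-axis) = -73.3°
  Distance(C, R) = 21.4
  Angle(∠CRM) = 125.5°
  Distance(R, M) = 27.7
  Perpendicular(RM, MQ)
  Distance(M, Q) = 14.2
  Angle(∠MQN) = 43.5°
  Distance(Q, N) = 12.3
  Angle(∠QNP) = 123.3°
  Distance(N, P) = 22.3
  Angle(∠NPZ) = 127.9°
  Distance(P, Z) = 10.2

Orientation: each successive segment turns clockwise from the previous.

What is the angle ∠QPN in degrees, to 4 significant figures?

19.49°

C is at the origin; CR runs at -73.3° with length 21.4, so R = (6.150, -20.50). ∠CRM = 125.5° gives RM at -127.8° from the x-axis; with |RM| = 27.7, M = (-10.83, -42.38). The perpendicularity gives MQ at right angles to RM, so MQ runs at 142.2°; with |MQ| = 14.2, Q = (-22.05, -33.68). ∠MQN = 43.5° gives QN at 5.700° from the x-axis; with |QN| = 12.3, N = (-9.809, -32.46). ∠QNP = 123.3° gives NP at -51.00° from the x-axis; with |NP| = 22.3, P = (4.225, -49.79). Then cos ∠QPN = PQ·PN / (|PQ||PN|), giving 19.49°.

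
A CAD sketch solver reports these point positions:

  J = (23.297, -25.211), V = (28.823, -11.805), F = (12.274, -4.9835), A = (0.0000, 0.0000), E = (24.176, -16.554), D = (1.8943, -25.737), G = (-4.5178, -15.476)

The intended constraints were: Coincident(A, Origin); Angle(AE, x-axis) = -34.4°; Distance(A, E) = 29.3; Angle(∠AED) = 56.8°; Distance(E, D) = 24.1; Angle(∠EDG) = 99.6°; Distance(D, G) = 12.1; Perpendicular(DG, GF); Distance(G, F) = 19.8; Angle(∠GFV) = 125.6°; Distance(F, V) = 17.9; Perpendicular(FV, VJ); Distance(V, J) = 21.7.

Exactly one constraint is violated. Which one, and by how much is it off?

Distance(V, J) = 21.7 — off by 7.20.

A = (0.00, 0.00) ✓; AE at -34.40° ✓; |AE| = 29.30 ✓; ∠AED = 56.80° ✓; |ED| = 24.10 ✓; ∠EDG = 99.60° ✓; |DG| = 12.10 ✓; ∠(DG, GF) = 90.00° ✓; |GF| = 19.80 ✓; ∠GFV = 125.6° ✓; |FV| = 17.90 ✓; ∠(FV, VJ) = 90.00° ✓; |VJ| = 14.50 ✗.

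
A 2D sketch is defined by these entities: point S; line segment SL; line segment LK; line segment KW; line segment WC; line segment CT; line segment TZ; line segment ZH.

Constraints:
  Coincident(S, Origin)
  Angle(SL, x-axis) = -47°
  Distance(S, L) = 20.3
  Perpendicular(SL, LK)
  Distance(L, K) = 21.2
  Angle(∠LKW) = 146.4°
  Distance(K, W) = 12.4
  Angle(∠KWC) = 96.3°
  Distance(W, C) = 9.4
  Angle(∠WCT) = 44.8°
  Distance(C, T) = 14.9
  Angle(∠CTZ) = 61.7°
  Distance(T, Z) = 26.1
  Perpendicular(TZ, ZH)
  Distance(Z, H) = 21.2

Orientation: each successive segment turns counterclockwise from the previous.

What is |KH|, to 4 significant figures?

35.39

S is at the origin; SL runs at -47.0° with length 20.3, so L = (13.84, -14.85). The perpendicularity gives LK at right angles to SL, so LK runs at 43.00°; with |LK| = 21.2, K = (29.35, -0.3881). ∠LKW = 146.4° gives KW at 76.60° from the x-axis; with |KW| = 12.4, W = (32.22, 11.67). ∠KWC = 96.3° gives WC at 160.3° from the x-axis; with |WC| = 9.4, C = (23.37, 14.84). ∠WCT = 44.8° gives CT at -64.50° from the x-axis; with |CT| = 14.9, T = (29.79, 1.394). ∠CTZ = 61.7° gives TZ at 53.80° from the x-axis; with |TZ| = 26.1, Z = (45.20, 22.46). TZ ⟂ ZH, so ZH runs at 143.8°; with |ZH| = 21.2, H = (28.09, 34.98). Then |KH| = |H − K| = 35.39.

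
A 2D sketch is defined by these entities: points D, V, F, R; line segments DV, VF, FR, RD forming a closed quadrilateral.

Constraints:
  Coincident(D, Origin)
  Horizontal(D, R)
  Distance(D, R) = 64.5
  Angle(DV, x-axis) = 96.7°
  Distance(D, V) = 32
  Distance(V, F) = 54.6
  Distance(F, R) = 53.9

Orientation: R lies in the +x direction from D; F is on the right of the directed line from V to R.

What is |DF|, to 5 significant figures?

24.401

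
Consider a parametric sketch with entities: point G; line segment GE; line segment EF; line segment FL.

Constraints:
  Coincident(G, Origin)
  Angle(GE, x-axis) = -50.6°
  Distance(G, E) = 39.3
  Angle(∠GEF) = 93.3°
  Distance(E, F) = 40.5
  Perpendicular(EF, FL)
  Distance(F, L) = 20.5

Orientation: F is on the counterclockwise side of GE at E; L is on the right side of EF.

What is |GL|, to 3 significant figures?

73.5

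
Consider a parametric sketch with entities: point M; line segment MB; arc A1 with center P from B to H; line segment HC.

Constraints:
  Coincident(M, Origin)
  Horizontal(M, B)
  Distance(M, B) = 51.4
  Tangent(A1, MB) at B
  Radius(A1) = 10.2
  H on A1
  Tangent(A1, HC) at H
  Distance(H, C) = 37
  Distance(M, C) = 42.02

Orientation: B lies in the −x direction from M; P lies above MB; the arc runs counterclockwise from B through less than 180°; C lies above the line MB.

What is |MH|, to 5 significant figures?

43.129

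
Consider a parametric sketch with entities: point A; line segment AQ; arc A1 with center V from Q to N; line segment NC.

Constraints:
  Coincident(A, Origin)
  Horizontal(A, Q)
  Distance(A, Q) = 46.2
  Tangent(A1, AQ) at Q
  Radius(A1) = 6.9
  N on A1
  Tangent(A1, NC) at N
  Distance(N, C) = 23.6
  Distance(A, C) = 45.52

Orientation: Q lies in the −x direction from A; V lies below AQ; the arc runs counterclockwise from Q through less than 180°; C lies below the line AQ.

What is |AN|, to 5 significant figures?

52.549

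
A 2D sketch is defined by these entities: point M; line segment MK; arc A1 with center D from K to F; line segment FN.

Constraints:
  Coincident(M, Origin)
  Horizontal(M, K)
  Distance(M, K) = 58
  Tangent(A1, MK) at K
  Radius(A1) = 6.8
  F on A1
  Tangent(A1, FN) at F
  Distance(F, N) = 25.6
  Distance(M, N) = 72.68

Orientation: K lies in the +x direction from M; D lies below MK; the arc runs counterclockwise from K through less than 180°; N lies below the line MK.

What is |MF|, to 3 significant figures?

53.1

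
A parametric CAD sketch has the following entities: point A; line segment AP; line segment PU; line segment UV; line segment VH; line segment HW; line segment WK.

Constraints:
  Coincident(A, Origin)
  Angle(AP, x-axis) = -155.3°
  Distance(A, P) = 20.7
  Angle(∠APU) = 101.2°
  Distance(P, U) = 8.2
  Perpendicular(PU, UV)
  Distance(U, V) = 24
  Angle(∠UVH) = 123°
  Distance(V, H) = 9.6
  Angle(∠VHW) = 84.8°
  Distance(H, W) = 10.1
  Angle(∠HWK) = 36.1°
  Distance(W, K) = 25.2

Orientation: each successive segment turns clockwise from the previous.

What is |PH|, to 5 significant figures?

29.229

PU is perpendicular to UV, so UV runs at 35.900°; with |UV| = 24.0, V = (-4.1734, 12.065). ∠UVH = 123.0° gives VH at -21.100° from the x-axis; with |VH| = 9.6, H = (4.7830, 8.6095). Then |PH| = |H − P| = 29.229.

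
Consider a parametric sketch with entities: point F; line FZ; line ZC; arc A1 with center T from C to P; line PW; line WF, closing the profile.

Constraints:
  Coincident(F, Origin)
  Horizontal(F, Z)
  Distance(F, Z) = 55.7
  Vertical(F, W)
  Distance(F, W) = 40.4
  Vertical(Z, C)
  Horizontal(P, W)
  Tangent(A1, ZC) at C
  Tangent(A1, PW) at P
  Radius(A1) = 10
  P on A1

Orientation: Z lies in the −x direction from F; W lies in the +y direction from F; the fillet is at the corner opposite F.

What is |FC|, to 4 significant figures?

63.46

The virtual corner opposite F is at (-55.70, 40.40). A1 meets ZC tangentially, so TC is at right angles to ZC and A1 meets PW tangentially, so TP is at right angles to PW, with radius 10.0, so the center T sits 10.0 in from both sides at T = (-45.70, 30.40). That places the tangent points at C = (-55.70, 30.40) on ZC and P = (-45.70, 40.40) on PW. Then |FC| = |C − F| = 63.46.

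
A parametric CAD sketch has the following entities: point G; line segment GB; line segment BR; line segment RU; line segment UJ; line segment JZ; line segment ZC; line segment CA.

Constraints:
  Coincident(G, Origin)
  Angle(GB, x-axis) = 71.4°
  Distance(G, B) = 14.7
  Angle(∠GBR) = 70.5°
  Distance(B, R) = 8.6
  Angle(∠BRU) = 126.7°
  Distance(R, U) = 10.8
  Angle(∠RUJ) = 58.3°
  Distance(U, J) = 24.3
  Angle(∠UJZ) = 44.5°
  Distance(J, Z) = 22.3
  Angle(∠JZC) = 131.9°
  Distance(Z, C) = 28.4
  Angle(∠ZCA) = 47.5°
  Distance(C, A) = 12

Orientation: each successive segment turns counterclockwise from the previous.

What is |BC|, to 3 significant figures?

34.4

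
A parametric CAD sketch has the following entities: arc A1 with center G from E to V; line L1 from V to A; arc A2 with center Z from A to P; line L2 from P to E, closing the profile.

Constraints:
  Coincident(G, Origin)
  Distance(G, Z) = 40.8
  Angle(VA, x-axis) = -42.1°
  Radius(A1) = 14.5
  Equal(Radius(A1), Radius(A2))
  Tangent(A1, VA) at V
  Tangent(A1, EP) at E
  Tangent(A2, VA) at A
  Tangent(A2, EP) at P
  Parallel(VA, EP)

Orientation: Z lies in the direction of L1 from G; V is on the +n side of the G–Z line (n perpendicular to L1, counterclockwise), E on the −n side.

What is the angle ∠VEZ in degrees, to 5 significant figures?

70.435°

G is at the origin and Z lies 40.8 along u from G, so Z = 40.8·u = (30.273, -27.353). Tangency of A1 to both parallel lines with radius 14.5 puts V and E at G ± 14.5·n: V = (9.7212, 10.759), E = (-9.7212, -10.759). Then cos ∠VEZ = EV·EZ / (|EV||EZ|), giving 70.435°.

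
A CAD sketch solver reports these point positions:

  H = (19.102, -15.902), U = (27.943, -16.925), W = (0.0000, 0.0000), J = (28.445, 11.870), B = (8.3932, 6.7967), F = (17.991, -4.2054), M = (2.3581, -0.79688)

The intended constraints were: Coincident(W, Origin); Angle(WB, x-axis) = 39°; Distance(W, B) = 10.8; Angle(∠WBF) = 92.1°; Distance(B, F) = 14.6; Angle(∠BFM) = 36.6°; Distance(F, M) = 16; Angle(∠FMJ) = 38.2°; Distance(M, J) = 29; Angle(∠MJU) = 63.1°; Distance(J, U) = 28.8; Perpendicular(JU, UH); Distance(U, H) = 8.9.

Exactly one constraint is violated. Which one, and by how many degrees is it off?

Perpendicular(JU, UH) — off by 5.60°.

W = (0.00, 0.00) ✓; WB at 39.00° ✓; |WB| = 10.80 ✓; ∠WBF = 92.10° ✓; |BF| = 14.60 ✓; ∠BFM = 36.60° ✓; |FM| = 16.00 ✓; ∠FMJ = 38.20° ✓; |MJ| = 29.00 ✓; ∠MJU = 63.10° ✓; |JU| = 28.80 ✓; ∠(JU, UH) = 95.60° ✗; |UH| = 8.900 ✓.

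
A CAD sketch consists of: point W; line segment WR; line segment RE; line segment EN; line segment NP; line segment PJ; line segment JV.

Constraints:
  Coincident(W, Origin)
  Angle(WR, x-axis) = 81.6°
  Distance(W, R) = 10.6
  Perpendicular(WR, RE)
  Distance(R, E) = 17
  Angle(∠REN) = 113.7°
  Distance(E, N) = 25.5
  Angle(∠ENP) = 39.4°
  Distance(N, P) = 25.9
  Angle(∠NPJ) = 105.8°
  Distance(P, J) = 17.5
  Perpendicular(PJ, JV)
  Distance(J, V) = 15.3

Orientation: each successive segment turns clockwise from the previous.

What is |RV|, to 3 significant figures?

22.7

W is at the origin; WR runs at 81.6° with length 10.6, so R = (1.55, 10.5). WR ⟂ RE, so RE runs at -8.40°; with |RE| = 17.0, E = (18.4, 8.00). ∠REN = 113.7° gives EN at -74.7° from the x-axis; with |EN| = 25.5, N = (25.1, -16.6). ∠ENP = 39.4° gives NP at 145° from the x-axis; with |NP| = 25.9, P = (3.96, -1.63). ∠NPJ = 105.8° gives PJ at 70.5° from the x-axis; with |PJ| = 17.5, J = (9.80, 14.9). PJ is perpendicular to JV, so JV runs at -19.5°; with |JV| = 15.3, V = (24.2, 9.76). Then |RV| = |V − R| = 22.7.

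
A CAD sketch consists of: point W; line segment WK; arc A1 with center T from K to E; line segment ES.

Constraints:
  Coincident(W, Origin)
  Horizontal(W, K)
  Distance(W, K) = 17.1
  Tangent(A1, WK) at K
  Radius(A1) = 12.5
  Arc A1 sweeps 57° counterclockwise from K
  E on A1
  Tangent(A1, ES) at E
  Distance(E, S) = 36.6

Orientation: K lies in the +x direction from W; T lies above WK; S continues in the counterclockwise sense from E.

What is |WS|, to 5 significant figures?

59.849

W is at the origin; W and K share the same y with |WK| = 17.1 and K on the +x side, so K = (17.100, 0.0000). A1 meets WK tangentially, so TK is at right angles to WK, so T = K + (0, 12.5) = (17.100, 12.500). On A1, K sits at bearing -90° from T; a 57° counterclockwise sweep puts E at bearing -33°, so E = T + 12.5·(cos -33°, sin -33°) = (27.583, 5.6920). Tangency of A1 to ES means the radius TE is perpendicular to ES, so ES runs along (−sin -33°, cos -33°); with |ES| = 36.6, S = (47.517, 36.387). Then |WS| = |S − W| = 59.849.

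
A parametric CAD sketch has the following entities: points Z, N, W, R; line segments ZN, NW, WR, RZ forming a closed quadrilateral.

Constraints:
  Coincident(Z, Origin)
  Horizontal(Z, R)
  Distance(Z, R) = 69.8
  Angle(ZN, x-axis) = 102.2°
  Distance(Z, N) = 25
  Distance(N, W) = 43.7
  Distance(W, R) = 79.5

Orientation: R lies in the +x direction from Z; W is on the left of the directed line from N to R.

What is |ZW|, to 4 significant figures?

63.76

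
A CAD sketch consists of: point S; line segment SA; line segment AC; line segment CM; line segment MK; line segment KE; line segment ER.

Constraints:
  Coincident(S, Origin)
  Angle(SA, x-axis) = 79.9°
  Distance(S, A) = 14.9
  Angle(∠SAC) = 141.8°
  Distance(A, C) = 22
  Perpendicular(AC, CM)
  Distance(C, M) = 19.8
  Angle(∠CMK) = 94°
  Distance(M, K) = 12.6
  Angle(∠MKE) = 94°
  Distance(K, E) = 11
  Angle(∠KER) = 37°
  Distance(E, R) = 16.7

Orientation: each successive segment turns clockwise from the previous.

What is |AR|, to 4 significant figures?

29.24

∠MKE = 94.0° gives KE at 139.7° from the x-axis; with |KE| = 11.0, E = (15.02, 12.62). ∠KER = 37.0° gives ER at -3.300° from the x-axis; with |ER| = 16.7, R = (31.69, 11.66). Then |AR| = |R − A| = 29.24.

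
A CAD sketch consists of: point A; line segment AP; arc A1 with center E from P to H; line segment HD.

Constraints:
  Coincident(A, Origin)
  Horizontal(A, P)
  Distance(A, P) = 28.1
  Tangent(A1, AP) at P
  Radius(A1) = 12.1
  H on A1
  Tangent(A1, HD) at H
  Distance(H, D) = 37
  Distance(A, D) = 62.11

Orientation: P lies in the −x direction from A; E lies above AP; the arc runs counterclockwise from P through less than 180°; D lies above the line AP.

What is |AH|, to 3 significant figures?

25.5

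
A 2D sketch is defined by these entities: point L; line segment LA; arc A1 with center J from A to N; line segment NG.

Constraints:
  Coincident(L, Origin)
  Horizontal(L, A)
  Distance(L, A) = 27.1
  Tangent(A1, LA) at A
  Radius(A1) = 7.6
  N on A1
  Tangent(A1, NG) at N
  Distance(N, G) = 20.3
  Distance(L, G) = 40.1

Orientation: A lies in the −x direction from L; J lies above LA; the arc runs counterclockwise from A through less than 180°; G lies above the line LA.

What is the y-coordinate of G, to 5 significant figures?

29.274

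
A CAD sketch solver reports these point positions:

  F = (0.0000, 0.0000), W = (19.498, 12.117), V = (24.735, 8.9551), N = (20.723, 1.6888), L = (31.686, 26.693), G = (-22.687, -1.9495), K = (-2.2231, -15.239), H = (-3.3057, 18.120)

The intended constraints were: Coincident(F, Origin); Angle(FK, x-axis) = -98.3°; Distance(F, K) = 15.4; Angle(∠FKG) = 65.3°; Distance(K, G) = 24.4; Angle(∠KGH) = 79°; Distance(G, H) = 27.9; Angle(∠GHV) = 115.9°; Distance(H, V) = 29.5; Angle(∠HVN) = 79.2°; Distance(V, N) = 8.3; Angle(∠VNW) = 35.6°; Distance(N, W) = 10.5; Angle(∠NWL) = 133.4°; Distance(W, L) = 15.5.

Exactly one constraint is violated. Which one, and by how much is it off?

Distance(W, L) = 15.5 — off by 3.50.

F = (0.00, 0.00) ✓; FK at -98.30° ✓; |FK| = 15.40 ✓; ∠FKG = 65.30° ✓; |KG| = 24.40 ✓; ∠KGH = 79.00° ✓; |GH| = 27.90 ✓; ∠GHV = 115.9° ✓; |HV| = 29.50 ✓; ∠HVN = 79.19° ✓; |VN| = 8.300 ✓; ∠VNW = 35.60° ✓; |NW| = 10.50 ✓; ∠NWL = 133.4° ✓; |WL| = 19.00 ✗.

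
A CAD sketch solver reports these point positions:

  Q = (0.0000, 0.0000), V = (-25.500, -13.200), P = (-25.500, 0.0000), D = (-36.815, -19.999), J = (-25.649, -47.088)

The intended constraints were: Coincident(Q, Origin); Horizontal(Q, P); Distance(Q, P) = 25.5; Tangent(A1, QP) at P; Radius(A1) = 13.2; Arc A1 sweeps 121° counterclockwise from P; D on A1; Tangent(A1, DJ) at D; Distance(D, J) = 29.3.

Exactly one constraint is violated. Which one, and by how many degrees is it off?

Tangent(A1, DJ) at D — off by 8.60°.

Q = (0.00, 0.00) ✓; Q.y = 0.00, P.y = 0.00 ✓; |QP| = 25.50 ✓; ∠(VP, PQ) = 90.00° ✓; |VP| = 13.20 ✓; bearing(V→D) − bearing(V→P) = 121.0° ✓; |VD| = 13.20 ✓; ∠(VD, DJ) = 98.60° ✗; |DJ| = 29.30 ✓.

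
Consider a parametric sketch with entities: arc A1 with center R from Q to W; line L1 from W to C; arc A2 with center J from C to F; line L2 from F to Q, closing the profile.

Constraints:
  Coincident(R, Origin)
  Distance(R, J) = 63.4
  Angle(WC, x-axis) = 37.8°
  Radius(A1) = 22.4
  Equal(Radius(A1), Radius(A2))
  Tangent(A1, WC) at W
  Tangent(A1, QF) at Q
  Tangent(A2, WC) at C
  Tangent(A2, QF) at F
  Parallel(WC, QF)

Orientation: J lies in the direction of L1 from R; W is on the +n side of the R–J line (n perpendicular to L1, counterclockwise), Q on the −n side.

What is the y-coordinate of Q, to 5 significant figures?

-17.699

The slot axis is L1's direction at 37.8°, so u = (cos 37.8°, sin 37.8°) = (0.79016, 0.61291) and n = (−sin 37.8°, cos 37.8°) = (-0.61291, 0.79016). R is at the origin and J lies 63.4 along u from R, so J = 63.4·u = (50.096, 38.858). Tangency of A1 to both parallel lines with radius 22.4 puts W and Q at R ± 22.4·n: W = (-13.729, 17.699), Q = (13.729, -17.699). So Q.y = -17.699.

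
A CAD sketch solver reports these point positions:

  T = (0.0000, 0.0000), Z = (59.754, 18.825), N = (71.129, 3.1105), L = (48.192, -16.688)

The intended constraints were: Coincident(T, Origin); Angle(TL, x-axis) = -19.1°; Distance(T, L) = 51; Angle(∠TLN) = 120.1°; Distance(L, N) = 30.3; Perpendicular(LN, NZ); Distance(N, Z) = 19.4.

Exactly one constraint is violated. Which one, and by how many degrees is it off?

Perpendicular(LN, NZ) — off by 4.90°.

T = (0.00, 0.00) ✓; TL at -19.10° ✓; |TL| = 51.00 ✓; ∠TLN = 120.1° ✓; |LN| = 30.30 ✓; ∠(LN, NZ) = 85.10° ✗; |NZ| = 19.40 ✓.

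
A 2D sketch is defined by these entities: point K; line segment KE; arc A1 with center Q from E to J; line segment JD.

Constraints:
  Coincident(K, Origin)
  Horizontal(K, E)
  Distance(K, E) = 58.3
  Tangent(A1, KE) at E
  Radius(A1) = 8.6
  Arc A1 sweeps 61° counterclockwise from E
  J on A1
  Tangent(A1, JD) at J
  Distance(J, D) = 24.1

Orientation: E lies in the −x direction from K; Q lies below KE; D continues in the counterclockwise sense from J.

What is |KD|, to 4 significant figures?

81.60

K is at the origin; KE is horizontal with |KE| = 58.3 and E on the −x side, so E = (-58.30, 0.000). A1 meets KE tangentially, so QE is at right angles to KE, so Q = E + (0, -8.6) = (-58.30, -8.600). On A1, E sits at bearing 90° from Q; a 61° counterclockwise sweep puts J at bearing 151°, so J = Q + 8.6·(cos 151°, sin 151°) = (-65.82, -4.431). A1 meets JD tangentially, so QJ is at right angles to JD, so JD runs along (−sin 151°, cos 151°); with |JD| = 24.1, D = (-77.51, -25.51). Then |KD| = |D − K| = 81.60.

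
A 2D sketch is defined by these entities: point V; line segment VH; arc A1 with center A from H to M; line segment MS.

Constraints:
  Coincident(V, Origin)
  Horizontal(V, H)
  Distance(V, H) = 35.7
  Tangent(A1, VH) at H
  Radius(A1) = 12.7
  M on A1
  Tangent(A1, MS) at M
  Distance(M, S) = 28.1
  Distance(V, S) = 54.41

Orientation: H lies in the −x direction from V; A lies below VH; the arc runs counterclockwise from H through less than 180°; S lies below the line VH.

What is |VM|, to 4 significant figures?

50.44

Checks: |AM| = 12.70 ✓; ∠(AM, MS) = 90.00° ✓; |MS| = 28.10 ✓; |VS| = 54.41 ✓.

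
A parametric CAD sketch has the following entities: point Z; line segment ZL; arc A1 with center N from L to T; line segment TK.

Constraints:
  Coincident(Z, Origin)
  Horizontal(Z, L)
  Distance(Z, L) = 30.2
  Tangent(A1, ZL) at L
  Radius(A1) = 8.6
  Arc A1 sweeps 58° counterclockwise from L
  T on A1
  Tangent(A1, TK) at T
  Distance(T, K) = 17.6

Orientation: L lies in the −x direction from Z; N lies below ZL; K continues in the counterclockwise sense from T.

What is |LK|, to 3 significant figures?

25.2

On A1, L sits at bearing 90° from N; a 58° counterclockwise sweep puts T at bearing 148°, so T = N + 8.6·(cos 148°, sin 148°) = (-37.5, -4.04). Tangency of A1 to TK means the radius NT is perpendicular to TK, so TK runs along (−sin 148°, cos 148°); with |TK| = 17.6, K = (-46.8, -19.0). Then |LK| = |K − L| = 25.2.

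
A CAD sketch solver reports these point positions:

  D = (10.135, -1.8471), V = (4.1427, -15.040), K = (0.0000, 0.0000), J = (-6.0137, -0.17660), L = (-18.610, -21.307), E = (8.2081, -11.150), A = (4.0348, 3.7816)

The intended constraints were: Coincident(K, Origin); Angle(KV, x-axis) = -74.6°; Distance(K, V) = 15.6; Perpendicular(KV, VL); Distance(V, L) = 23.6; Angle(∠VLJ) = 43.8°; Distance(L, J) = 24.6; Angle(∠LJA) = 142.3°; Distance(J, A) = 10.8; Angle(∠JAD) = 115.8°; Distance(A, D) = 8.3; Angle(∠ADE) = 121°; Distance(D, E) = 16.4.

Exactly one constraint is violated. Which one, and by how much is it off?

Distance(D, E) = 16.4 — off by 6.90.

K = (0.00, 0.00) ✓; KV at -74.60° ✓; |KV| = 15.60 ✓; ∠(KV, VL) = 90.00° ✓; |VL| = 23.60 ✓; ∠VLJ = 43.80° ✓; |LJ| = 24.60 ✓; ∠LJA = 142.3° ✓; |JA| = 10.80 ✓; ∠JAD = 115.8° ✓; |AD| = 8.300 ✓; ∠ADE = 121.0° ✓; |DE| = 9.500 ✗.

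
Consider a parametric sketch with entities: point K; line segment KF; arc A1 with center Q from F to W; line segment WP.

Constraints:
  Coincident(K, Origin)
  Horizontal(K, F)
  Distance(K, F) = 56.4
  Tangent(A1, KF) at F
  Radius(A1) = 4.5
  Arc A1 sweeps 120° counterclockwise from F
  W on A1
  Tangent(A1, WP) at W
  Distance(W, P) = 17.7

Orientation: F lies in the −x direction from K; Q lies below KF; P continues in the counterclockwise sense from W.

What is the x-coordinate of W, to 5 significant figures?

-60.297

K is at the origin; KF is horizontal with |KF| = 56.4 and F on the −x side, so F = (-56.400, 0.0000). The tangent condition forces QF to be normal to KF, so Q = F + (0, -4.5) = (-56.400, -4.5000). On A1, F sits at bearing 90° from Q; a 120° counterclockwise sweep puts W at bearing 210°, so W = Q + 4.5·(cos 210°, sin 210°) = (-60.297, -6.7500). So W.x = -60.297.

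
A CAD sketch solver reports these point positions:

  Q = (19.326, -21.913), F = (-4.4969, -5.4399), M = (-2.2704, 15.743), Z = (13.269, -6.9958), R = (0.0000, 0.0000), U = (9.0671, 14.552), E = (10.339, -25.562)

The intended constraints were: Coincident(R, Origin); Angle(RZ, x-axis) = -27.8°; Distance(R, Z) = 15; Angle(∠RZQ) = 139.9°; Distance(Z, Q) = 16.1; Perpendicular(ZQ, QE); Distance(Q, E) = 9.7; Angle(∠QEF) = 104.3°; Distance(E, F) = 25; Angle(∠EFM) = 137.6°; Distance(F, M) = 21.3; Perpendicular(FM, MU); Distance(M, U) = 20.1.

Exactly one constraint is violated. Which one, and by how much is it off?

Distance(M, U) = 20.1 — off by 8.70.

R = (0.00, 0.00) ✓; RZ at -27.80° ✓; |RZ| = 15.00 ✓; ∠RZQ = 139.9° ✓; |ZQ| = 16.10 ✓; ∠(ZQ, QE) = 90.00° ✓; |QE| = 9.700 ✓; ∠QEF = 104.3° ✓; |EF| = 25.00 ✓; ∠EFM = 137.6° ✓; |FM| = 21.30 ✓; ∠(FM, MU) = 90.00° ✓; |MU| = 11.40 ✗.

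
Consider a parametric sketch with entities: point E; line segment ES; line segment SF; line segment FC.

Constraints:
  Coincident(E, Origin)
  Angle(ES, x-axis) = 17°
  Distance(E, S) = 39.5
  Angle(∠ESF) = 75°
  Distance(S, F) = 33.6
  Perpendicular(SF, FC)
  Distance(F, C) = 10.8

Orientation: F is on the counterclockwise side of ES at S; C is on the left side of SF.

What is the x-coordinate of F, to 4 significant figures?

19.97

E is at the origin; ES runs at 17.0° with length 39.5, so S = 39.5·(cos 17.0°, sin 17.0°) = (37.77, 11.55). ∠ESF = 75.0°, so SF runs at 17.0° + (180° − 75.0°) = 122.0° from the x-axis; with |SF| = 33.6, F = S + 33.6·(cos 122.0°, sin 122.0°) = (19.97, 40.04). So F.x = 19.97.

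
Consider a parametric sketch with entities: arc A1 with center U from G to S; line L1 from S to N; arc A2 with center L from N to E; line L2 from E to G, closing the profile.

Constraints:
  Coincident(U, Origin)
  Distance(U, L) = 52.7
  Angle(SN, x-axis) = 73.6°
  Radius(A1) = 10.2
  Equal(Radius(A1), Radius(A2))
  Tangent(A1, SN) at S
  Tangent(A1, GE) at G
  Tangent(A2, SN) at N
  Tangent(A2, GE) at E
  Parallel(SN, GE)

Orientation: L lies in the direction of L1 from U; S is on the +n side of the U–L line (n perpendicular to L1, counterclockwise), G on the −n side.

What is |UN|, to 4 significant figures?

53.68

The slot axis is L1's direction at 73.6°, so u = (cos 73.6°, sin 73.6°) = (0.2823, 0.9593) and n = (−sin 73.6°, cos 73.6°) = (-0.9593, 0.2823). U is at the origin and L lies 52.7 along u from U, so L = 52.7·u = (14.88, 50.56). Tangency of A1 to both parallel lines with radius 10.2 puts S and G at U ± 10.2·n: S = (-9.785, 2.880), G = (9.785, -2.880). Equal radii place N and E the same way about L: N = L + 10.2·n = (5.094, 53.44), E = L − 10.2·n = (24.66, 47.68). Then |UN| = |N − U| = 53.68.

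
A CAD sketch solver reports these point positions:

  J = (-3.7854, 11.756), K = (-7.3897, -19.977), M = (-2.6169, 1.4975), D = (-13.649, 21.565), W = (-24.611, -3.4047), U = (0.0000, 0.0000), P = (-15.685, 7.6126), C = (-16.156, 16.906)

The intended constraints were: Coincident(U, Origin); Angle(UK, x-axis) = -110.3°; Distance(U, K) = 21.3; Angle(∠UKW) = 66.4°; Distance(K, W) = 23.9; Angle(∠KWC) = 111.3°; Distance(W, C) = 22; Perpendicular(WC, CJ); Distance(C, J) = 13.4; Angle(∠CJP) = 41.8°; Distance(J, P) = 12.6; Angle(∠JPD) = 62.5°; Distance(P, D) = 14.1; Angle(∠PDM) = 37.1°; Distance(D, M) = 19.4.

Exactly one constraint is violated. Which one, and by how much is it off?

Distance(D, M) = 19.4 — off by 3.50.

U = (0.00, 0.00) ✓; UK at -110.3° ✓; |UK| = 21.30 ✓; ∠UKW = 66.40° ✓; |KW| = 23.90 ✓; ∠KWC = 111.3° ✓; |WC| = 22.00 ✓; ∠(WC, CJ) = 90.00° ✓; |CJ| = 13.40 ✓; ∠CJP = 41.80° ✓; |JP| = 12.60 ✓; ∠JPD = 62.50° ✓; |PD| = 14.10 ✓; ∠PDM = 37.10° ✓; |DM| = 22.90 ✗.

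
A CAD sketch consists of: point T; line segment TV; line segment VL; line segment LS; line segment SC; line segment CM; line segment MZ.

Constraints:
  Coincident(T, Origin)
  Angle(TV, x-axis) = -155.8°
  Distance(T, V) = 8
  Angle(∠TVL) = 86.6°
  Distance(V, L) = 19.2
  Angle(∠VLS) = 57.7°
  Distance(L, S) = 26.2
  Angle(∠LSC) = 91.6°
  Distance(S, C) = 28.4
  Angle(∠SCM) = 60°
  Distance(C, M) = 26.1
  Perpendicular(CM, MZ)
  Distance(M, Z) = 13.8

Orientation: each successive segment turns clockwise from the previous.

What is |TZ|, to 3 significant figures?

9.88

T is at the origin; TV runs at -155.8° with length 8.0, so V = (-7.30, -3.28). ∠TVL = 86.6° gives VL at 111° from the x-axis; with |VL| = 19.2, L = (-14.1, 14.7). ∠VLS = 57.7° gives LS at -11.5° from the x-axis; with |LS| = 26.2, S = (11.6, 9.45). ∠LSC = 91.6° gives SC at -99.9° from the x-axis; with |SC| = 28.4, C = (6.68, -18.5). ∠SCM = 60.0° gives CM at 140° from the x-axis; with |CM| = 26.1, M = (-13.3, -1.79). The perpendicularity gives MZ at right angles to CM, so MZ runs at 50.1°; with |MZ| = 13.8, Z = (-4.49, 8.80). Then |TZ| = |Z − T| = 9.88.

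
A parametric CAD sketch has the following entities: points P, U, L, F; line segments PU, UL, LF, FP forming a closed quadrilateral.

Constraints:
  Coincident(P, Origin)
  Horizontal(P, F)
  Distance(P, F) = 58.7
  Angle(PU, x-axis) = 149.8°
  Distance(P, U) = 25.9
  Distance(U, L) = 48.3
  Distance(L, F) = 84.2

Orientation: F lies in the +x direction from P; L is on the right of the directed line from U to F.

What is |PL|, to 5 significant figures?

39.343

Checks: |UL| = 48.30 ✓; |LF| = 84.20 ✓.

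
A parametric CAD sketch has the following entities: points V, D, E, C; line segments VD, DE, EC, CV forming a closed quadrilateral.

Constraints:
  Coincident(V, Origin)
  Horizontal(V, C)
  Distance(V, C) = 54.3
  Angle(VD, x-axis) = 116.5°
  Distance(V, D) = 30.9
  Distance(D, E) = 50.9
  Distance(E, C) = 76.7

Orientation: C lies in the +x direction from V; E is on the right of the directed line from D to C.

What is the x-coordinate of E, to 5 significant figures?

-18.873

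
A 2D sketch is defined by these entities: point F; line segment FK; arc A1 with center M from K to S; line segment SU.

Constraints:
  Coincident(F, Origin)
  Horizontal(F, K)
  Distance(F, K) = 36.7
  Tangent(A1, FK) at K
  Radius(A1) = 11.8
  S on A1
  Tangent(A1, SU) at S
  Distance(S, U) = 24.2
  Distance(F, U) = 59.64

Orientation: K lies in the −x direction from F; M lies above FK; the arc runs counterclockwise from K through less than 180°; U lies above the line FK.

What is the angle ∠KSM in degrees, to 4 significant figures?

20.71°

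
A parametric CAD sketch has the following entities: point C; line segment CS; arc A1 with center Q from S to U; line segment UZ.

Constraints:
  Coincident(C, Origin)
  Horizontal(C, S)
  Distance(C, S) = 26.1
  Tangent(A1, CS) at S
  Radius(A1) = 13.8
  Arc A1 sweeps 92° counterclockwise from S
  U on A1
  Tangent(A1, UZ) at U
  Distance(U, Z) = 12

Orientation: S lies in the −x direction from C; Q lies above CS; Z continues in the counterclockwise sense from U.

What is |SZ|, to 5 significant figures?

29.482

C is at the origin; CS is horizontal with |CS| = 26.1 and S on the −x side, so S = (-26.100, 0.0000). The tangent condition forces QS to be normal to CS, so Q = S + (0, 13.8) = (-26.100, 13.800). On A1, S sits at bearing -90° from Q; a 92° counterclockwise sweep puts U at bearing 2°, so U = Q + 13.8·(cos 2°, sin 2°) = (-12.308, 14.282). The tangent condition forces QU to be normal to UZ, so UZ runs along (−sin 2°, cos 2°); with |UZ| = 12.0, Z = (-12.727, 26.274). Then |SZ| = |Z − S| = 29.482.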